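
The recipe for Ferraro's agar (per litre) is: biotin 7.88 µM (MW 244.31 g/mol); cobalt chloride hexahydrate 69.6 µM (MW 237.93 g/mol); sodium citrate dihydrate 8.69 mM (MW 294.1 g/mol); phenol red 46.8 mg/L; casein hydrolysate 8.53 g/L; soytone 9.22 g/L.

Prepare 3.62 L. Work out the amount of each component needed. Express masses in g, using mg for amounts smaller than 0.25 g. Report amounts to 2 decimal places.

Working volume: 3.62 L.
biotin: 7.88 µmol/L × 244.31 g/mol × 3.62 L ÷ 1000 = 6.97 mg
cobalt chloride hexahydrate: 69.6 µmol/L × 237.93 g/mol × 3.62 L ÷ 1000 = 59.95 mg
sodium citrate dihydrate: 8.69 mmol/L × 294.1 g/mol × 3.62 L ÷ 1000 = 9.25 g
phenol red: 46.8 mg/L × 3.62 L = 169.42 mg
casein hydrolysate: 8.53 g/L × 3.62 L = 30.88 g
soytone: 9.22 g/L × 3.62 L = 33.38 g

biotin 6.97 mg; cobalt chloride hexahydrate 59.95 mg; sodium citrate dihydrate 9.25 g; phenol red 169.42 mg; casein hydrolysate 30.88 g; soytone 33.38 g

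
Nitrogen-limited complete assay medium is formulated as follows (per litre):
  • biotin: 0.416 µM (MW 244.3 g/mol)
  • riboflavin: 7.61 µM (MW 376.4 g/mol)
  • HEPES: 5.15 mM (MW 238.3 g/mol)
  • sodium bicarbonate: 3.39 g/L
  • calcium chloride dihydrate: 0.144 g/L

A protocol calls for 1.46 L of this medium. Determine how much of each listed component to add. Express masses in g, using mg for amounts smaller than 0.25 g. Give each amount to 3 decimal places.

biotin 0.148 mg; riboflavin 4.182 mg; HEPES 1.792 g; sodium bicarbonate 4.949 g; calcium chloride dihydrate 210.240 mg

Scale factor relative to 1 L: 1.46.
biotin: 0.416 µmol/L × 244.3 g/mol × 1.46 L ÷ 1000 = 0.148 mg
riboflavin: 7.61 µmol/L × 376.4 g/mol × 1.46 L ÷ 1000 = 4.182 mg
HEPES: 5.15 mmol/L × 238.3 g/mol × 1.46 L ÷ 1000 = 1.792 g
sodium bicarbonate: 3.39 g/L × 1.46 L = 4.949 g
calcium chloride dihydrate: 0.144 g/L × 1.46 L = 0.21024 g = 210.240 mg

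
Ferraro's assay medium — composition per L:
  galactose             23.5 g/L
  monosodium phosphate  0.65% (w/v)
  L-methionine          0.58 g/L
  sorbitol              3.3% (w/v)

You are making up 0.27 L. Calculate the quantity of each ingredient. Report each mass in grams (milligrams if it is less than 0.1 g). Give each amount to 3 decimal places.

galactose 6.345 g; monosodium phosphate 1.755 g; L-methionine 0.157 g; sorbitol 8.910 g

Working volume: 0.27 L.
galactose: 23.5 g/L × 0.27 L = 6.345 g
monosodium phosphate: 0.65% w/v = 6.5 g/L → 6.5 × 0.27 L = 1.755 g
L-methionine: 0.58 g/L × 0.27 L = 0.157 g
sorbitol: 3.3% w/v = 33 g/L → 33 × 0.27 L = 8.910 g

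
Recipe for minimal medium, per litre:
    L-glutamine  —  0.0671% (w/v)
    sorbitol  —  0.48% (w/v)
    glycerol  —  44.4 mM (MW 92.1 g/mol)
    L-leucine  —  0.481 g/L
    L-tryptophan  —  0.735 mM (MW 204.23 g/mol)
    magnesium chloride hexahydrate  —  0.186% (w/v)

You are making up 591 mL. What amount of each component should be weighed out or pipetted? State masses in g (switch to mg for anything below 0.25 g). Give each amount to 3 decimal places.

L-glutamine 0.397 g; sorbitol 2.837 g; glycerol 2.417 g; L-leucine 0.284 g; L-tryptophan 88.714 mg; magnesium chloride hexahydrate 1.099 g

Target volume = 591 mL = 0.591 L.
L-glutamine: 0.0671% w/v = 0.671 g/L → 0.671 × 0.591 L = 0.397 g
sorbitol: 0.48 g per 100 mL × 591 mL ÷ 100 = 2.837 g
glycerol: 44.4 mmol/L × 92.1 g/mol × 0.591 L ÷ 1000 = 2.417 g
L-leucine: 0.481 g/L × 0.591 L = 0.284 g
L-tryptophan: 0.735 mmol/L × 204.23 mg/mmol × 0.591 L = 88.714 mg
magnesium chloride hexahydrate: 0.186% w/v = 1.86 g/L → 1.86 × 0.591 L = 1.099 g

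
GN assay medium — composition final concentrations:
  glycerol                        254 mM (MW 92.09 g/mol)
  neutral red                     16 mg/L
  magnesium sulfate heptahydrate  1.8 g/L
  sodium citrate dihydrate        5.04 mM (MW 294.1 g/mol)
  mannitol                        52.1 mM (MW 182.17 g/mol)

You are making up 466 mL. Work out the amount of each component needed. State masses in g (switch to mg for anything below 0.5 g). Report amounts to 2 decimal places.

glycerol 10.90 g; neutral red 7.46 mg; magnesium sulfate heptahydrate 0.84 g; sodium citrate dihydrate 0.69 g; mannitol 4.42 g

Target volume = 466 mL = 0.466 L.
glycerol: 254 mmol/L × 92.09 g/mol × 0.466 L ÷ 1000 = 10.90 g
neutral red: 16 mg/L × 0.466 L = 7.46 mg
magnesium sulfate heptahydrate: 1.8 g/L × 0.466 L = 0.84 g
sodium citrate dihydrate: 5.04 mmol/L × 294.1 g/mol × 0.466 L ÷ 1000 = 0.69 g
mannitol: 52.1 mmol/L × 182.17 g/mol × 0.466 L ÷ 1000 = 4.42 g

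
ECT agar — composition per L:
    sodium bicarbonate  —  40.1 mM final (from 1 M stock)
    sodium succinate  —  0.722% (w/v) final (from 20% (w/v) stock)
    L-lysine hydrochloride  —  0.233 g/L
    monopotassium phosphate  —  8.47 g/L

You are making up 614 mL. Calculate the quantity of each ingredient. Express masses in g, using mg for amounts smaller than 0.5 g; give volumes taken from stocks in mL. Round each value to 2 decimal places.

Target volume = 614 mL = 0.614 L.
sodium bicarbonate: V = C2·V2/C1 = 40.1 mM × 614 mL ÷ 1000 mM = 24.62 mL
sodium succinate: dilute stock: 0.722% ÷ 20% × 614 mL = 22.17 mL
L-lysine hydrochloride: 0.233 g/L × 0.614 L = 0.143062 g = 143.06 mg
monopotassium phosphate: 8.47 g/L × 0.614 L = 5.20 g

sodium bicarbonate 24.62 mL; sodium succinate 22.17 mL; L-lysine hydrochloride 143.06 mg; monopotassium phosphate 5.20 g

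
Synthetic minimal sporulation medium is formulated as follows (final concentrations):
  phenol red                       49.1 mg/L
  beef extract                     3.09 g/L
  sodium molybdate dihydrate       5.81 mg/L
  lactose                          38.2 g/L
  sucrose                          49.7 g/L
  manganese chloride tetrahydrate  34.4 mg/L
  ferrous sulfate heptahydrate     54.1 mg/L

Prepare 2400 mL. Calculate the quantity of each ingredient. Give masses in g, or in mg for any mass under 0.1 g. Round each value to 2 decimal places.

Target volume = 2400 mL = 2.4 L.
phenol red: 49.1 mg/L × 2.4 L = 117.84 mg = 0.12 g
beef extract: 3.09 g/L × 2.4 L = 7.42 g
sodium molybdate dihydrate: 5.81 mg/L × 2.4 L = 13.94 mg
lactose: 38.2 g/L × 2.4 L = 91.68 g
sucrose: 49.7 g/L × 2.4 L = 119.28 g
manganese chloride tetrahydrate: 34.4 mg/L × 2.4 L = 82.56 mg
ferrous sulfate heptahydrate: 54.1 mg/L × 2.4 L = 129.84 mg = 0.13 g

phenol red 0.12 g; beef extract 7.42 g; sodium molybdate dihydrate 13.94 mg; lactose 91.68 g; sucrose 119.28 g; manganese chloride tetrahydrate 82.56 mg; ferrous sulfate heptahydrate 0.13 g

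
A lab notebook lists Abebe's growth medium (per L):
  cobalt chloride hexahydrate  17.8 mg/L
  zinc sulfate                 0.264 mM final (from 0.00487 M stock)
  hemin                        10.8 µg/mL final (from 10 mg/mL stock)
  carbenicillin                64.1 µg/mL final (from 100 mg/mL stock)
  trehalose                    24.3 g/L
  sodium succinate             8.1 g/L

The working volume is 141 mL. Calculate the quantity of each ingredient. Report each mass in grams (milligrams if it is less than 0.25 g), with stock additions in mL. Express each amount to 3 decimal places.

Scale factor relative to 1 L: 0.141.
cobalt chloride hexahydrate: 17.8 mg/L × 0.141 L = 2.510 mg
zinc sulfate: V = C2·V2/C1 = 0.264 mM × 141 mL ÷ 4.87 mM = 7.644 mL
hemin: V = C2·V2/C1 = 10.8 µg/mL × 141 mL ÷ 10000 µg/mL = 0.152 mL
carbenicillin: C1V1 = C2V2 → 64.1 µg/mL × 141 mL ÷ 100000 µg/mL = 0.090 mL
trehalose: 24.3 g/L × 0.141 L = 3.426 g
sodium succinate: 8.1 g/L × 0.141 L = 1.142 g

cobalt chloride hexahydrate 2.510 mg; zinc sulfate 7.644 mL; hemin 0.152 mL; carbenicillin 0.090 mL; trehalose 3.426 g; sodium succinate 1.142 g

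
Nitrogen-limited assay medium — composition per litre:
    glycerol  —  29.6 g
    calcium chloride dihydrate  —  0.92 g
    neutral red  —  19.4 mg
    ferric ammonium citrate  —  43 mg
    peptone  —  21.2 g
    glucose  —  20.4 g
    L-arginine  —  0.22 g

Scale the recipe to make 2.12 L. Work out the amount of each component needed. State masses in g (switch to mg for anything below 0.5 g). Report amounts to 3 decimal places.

Ratio of target to recipe volume: 2120 / 1000 = 2.12.
glycerol: 29.6 g × (2120 mL / 1000 mL) = 62.752 g
calcium chloride dihydrate: 0.92 g × (2120 mL / 1000 mL) = 1.950 g
neutral red: 19.4 mg × (2120 mL / 1000 mL) = 41.128 mg
ferric ammonium citrate: 43 mg × (2120 mL / 1000 mL) = 91.160 mg
peptone: 21.2 g × (2120 mL / 1000 mL) = 44.944 g
glucose: 20.4 g × (2120 mL / 1000 mL) = 43.248 g
L-arginine: 0.22 g × (2120 mL / 1000 mL) = 0.4664 g = 466.400 mg

glycerol 62.752 g; calcium chloride dihydrate 1.950 g; neutral red 41.128 mg; ferric ammonium citrate 91.160 mg; peptone 44.944 g; glucose 43.248 g; L-arginine 466.400 mg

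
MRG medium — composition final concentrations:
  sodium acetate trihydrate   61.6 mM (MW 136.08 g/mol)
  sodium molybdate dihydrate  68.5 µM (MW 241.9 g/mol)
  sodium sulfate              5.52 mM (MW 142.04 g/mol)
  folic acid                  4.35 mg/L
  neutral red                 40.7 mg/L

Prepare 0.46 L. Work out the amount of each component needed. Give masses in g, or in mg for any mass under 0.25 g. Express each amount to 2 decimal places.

Scale factor relative to 1 L: 0.46.
sodium acetate trihydrate: 61.6 mmol/L × 136.08 g/mol × 0.46 L ÷ 1000 = 3.86 g
sodium molybdate dihydrate: 68.5 µmol/L × 241.9 g/mol × 0.46 L ÷ 1000 = 7.62 mg
sodium sulfate: 5.52 mmol/L × 142.04 g/mol × 0.46 L ÷ 1000 = 0.36 g
folic acid: 4.35 mg/L × 0.46 L = 2.00 mg
neutral red: 40.7 mg/L × 0.46 L = 18.72 mg

sodium acetate trihydrate 3.86 g; sodium molybdate dihydrate 7.62 mg; sodium sulfate 0.36 g; folic acid 2.00 mg; neutral red 18.72 mg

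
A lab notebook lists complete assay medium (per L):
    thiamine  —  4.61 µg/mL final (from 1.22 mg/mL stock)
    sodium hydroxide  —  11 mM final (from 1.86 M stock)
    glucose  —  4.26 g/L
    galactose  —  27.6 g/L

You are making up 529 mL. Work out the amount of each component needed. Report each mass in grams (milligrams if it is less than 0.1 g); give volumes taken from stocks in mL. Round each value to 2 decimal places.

Scale factor relative to 1 L: 0.529.
thiamine: C1V1 = C2V2 → 4.61 µg/mL × 529 mL ÷ 1220 µg/mL = 2.00 mL
sodium hydroxide: C1V1 = C2V2 → 11 mM × 529 mL ÷ 1860 mM = 3.13 mL
glucose: 4.26 g/L × 0.529 L = 2.25 g
galactose: 27.6 g/L × 0.529 L = 14.60 g

thiamine 2.00 mL; sodium hydroxide 3.13 mL; glucose 2.25 g; galactose 14.60 g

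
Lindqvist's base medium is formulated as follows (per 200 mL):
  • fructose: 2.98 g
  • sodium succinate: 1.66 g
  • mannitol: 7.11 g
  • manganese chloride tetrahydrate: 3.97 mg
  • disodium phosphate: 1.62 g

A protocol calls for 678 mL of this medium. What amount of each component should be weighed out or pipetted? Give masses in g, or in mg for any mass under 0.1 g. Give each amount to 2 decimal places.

fructose 10.10 g; sodium succinate 5.63 g; mannitol 24.10 g; manganese chloride tetrahydrate 13.46 mg; disodium phosphate 5.49 g

Ratio of target to recipe volume: 678 / 200 = 3.39.
fructose: 2.98 g × (678 mL / 200 mL) = 10.10 g
sodium succinate: 1.66 g × (678 mL / 200 mL) = 5.63 g
mannitol: 7.11 g × (678 mL / 200 mL) = 24.10 g
manganese chloride tetrahydrate: 3.97 mg × (678 mL / 200 mL) = 13.46 mg
disodium phosphate: 1.62 g × (678 mL / 200 mL) = 5.49 g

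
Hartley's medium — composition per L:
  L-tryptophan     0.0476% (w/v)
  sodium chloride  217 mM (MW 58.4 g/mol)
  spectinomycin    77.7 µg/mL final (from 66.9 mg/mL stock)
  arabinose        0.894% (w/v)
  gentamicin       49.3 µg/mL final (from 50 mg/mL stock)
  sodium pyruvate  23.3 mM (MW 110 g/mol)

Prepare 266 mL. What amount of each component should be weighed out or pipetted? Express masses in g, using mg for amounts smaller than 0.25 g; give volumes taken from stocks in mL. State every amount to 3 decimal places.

Working volume: 266 mL = 0.266 L.
L-tryptophan: 0.0476 g per 100 mL × 266 mL ÷ 100 = 0.126616 g = 126.616 mg
sodium chloride: 217 mmol/L × 58.4 g/mol × 0.266 L ÷ 1000 = 3.371 g
spectinomycin: V = C2·V2/C1 = 77.7 µg/mL × 266 mL ÷ 66900 µg/mL = 0.309 mL
arabinose: 0.894% w/v = 8.94 g/L → 8.94 × 0.266 L = 2.378 g
gentamicin: C1V1 = C2V2 → 49.3 µg/mL × 266 mL ÷ 50000 µg/mL = 0.262 mL
sodium pyruvate: 23.3 mmol/L × 110 g/mol × 0.266 L ÷ 1000 = 0.682 g

L-tryptophan 126.616 mg; sodium chloride 3.371 g; spectinomycin 0.309 mL; arabinose 2.378 g; gentamicin 0.262 mL; sodium pyruvate 0.682 g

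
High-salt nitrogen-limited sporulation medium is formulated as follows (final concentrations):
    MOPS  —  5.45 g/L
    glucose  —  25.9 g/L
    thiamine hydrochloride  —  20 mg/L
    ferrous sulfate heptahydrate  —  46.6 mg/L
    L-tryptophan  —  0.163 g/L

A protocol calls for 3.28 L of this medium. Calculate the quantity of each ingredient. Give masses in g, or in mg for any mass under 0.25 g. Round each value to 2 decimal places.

MOPS 17.88 g; glucose 84.95 g; thiamine hydrochloride 65.60 mg; ferrous sulfate heptahydrate 152.85 mg; L-tryptophan 0.53 g

Working volume: 3.28 L.
MOPS: 5.45 g/L × 3.28 L = 17.88 g
glucose: 25.9 g/L × 3.28 L = 84.95 g
thiamine hydrochloride: 20 mg/L × 3.28 L = 65.60 mg
ferrous sulfate heptahydrate: 46.6 mg/L × 3.28 L = 152.85 mg
L-tryptophan: 0.163 g/L × 3.28 L = 0.53 g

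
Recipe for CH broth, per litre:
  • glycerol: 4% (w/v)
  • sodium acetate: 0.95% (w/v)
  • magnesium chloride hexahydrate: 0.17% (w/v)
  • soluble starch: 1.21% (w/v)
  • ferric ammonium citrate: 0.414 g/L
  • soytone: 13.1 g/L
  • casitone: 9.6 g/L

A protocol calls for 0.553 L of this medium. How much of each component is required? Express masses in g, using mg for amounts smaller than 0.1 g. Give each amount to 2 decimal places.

Scale factor relative to 1 L: 0.553.
glycerol: 4% w/v = 40 g/L → 40 × 0.553 L = 22.12 g
sodium acetate: 0.95 g per 100 mL × 553 mL ÷ 100 = 5.25 g
magnesium chloride hexahydrate: 0.17 g per 100 mL × 553 mL ÷ 100 = 0.94 g
soluble starch: 1.21% w/v = 12.1 g/L → 12.1 × 0.553 L = 6.69 g
ferric ammonium citrate: 0.414 g/L × 0.553 L = 0.23 g
soytone: 13.1 g/L × 0.553 L = 7.24 g
casitone: 9.6 g/L × 0.553 L = 5.31 g

glycerol 22.12 g; sodium acetate 5.25 g; magnesium chloride hexahydrate 0.94 g; soluble starch 6.69 g; ferric ammonium citrate 0.23 g; soytone 7.24 g; casitone 5.31 g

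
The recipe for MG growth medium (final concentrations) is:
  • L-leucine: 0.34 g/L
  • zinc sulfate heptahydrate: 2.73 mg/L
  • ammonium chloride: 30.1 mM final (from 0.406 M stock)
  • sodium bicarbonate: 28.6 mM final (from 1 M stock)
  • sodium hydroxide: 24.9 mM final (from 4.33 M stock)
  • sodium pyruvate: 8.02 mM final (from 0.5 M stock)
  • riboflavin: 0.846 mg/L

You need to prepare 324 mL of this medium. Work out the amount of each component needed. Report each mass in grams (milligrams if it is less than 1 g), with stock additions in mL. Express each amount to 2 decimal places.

Working volume: 324 mL = 0.324 L.
L-leucine: 0.34 g/L × 0.324 L = 0.11016 g = 110.16 mg
zinc sulfate heptahydrate: 2.73 mg/L × 0.324 L = 0.88 mg
ammonium chloride: dilute stock: 30.1 mM × 324 mL ÷ 406 mM = 24.02 mL
sodium bicarbonate: V = C2·V2/C1 = 28.6 mM × 324 mL ÷ 1000 mM = 9.27 mL
sodium hydroxide: dilute stock: 24.9 mM × 324 mL ÷ 4330 mM = 1.86 mL
sodium pyruvate: V = C2·V2/C1 = 8.02 mM × 324 mL ÷ 500 mM = 5.20 mL
riboflavin: 0.846 mg/L × 0.324 L = 0.27 mg

L-leucine 110.16 mg; zinc sulfate heptahydrate 0.88 mg; ammonium chloride 24.02 mL; sodium bicarbonate 9.27 mL; sodium hydroxide 1.86 mL; sodium pyruvate 5.20 mL; riboflavin 0.27 mg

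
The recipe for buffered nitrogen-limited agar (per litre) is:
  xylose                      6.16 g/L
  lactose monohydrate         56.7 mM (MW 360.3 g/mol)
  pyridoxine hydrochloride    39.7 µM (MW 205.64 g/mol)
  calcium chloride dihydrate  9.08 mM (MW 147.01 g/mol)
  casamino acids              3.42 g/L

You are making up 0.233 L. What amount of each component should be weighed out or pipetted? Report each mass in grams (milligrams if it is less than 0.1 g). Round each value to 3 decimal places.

Scale factor relative to 1 L: 0.233.
xylose: 6.16 g/L × 0.233 L = 1.435 g
lactose monohydrate: 56.7 mmol/L × 360.3 g/mol × 0.233 L ÷ 1000 = 4.760 g
pyridoxine hydrochloride: 39.7 µmol/L × 205.64 g/mol × 0.233 L ÷ 1000 = 1.902 mg
calcium chloride dihydrate: 9.08 mmol/L × 147.01 g/mol × 0.233 L ÷ 1000 = 0.311 g
casamino acids: 3.42 g/L × 0.233 L = 0.797 g

xylose 1.435 g; lactose monohydrate 4.760 g; pyridoxine hydrochloride 1.902 mg; calcium chloride dihydrate 0.311 g; casamino acids 0.797 g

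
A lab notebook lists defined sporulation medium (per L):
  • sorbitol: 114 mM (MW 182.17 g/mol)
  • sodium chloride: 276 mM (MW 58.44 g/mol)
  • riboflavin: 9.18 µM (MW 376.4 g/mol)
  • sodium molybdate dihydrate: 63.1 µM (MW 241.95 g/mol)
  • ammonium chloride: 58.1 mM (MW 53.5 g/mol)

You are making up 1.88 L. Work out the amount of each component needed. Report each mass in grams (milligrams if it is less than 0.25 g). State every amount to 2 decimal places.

Scale factor relative to 1 L: 1.88.
sorbitol: 114 mmol/L × 182.17 g/mol × 1.88 L ÷ 1000 = 39.04 g
sodium chloride: 276 mmol/L × 58.44 g/mol × 1.88 L ÷ 1000 = 30.32 g
riboflavin: 9.18 µmol/L × 376.4 g/mol × 1.88 L ÷ 1000 = 6.50 mg
sodium molybdate dihydrate: 63.1 µmol/L × 241.95 g/mol × 1.88 L ÷ 1000 = 28.70 mg
ammonium chloride: 58.1 mmol/L × 53.5 g/mol × 1.88 L ÷ 1000 = 5.84 g

sorbitol 39.04 g; sodium chloride 30.32 g; riboflavin 6.50 mg; sodium molybdate dihydrate 28.70 mg; ammonium chloride 5.84 g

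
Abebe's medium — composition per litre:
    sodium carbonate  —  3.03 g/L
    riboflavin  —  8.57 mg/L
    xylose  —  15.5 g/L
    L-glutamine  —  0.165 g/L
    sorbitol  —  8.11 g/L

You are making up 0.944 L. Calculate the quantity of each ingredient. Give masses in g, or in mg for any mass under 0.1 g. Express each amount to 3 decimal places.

sodium carbonate 2.860 g; riboflavin 8.090 mg; xylose 14.632 g; L-glutamine 0.156 g; sorbitol 7.656 g

Scale factor relative to 1 L: 0.944.
sodium carbonate: 3.03 g/L × 0.944 L = 2.860 g
riboflavin: 8.57 mg/L × 0.944 L = 8.090 mg
xylose: 15.5 g/L × 0.944 L = 14.632 g
L-glutamine: 0.165 g/L × 0.944 L = 0.156 g
sorbitol: 8.11 g/L × 0.944 L = 7.656 g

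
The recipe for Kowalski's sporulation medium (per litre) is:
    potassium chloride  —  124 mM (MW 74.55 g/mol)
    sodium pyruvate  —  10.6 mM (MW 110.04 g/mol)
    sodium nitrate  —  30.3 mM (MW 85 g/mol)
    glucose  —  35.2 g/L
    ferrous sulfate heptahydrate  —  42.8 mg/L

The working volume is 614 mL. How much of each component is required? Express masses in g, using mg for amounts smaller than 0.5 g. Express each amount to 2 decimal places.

Target volume = 614 mL = 0.614 L.
potassium chloride: 124 mmol/L × 74.55 g/mol × 0.614 L ÷ 1000 = 5.68 g
sodium pyruvate: 10.6 mmol/L × 110.04 g/mol × 0.614 L ÷ 1000 = 0.72 g
sodium nitrate: 30.3 mmol/L × 85 g/mol × 0.614 L ÷ 1000 = 1.58 g
glucose: 35.2 g/L × 0.614 L = 21.61 g
ferrous sulfate heptahydrate: 42.8 mg/L × 0.614 L = 26.28 mg

potassium chloride 5.68 g; sodium pyruvate 0.72 g; sodium nitrate 1.58 g; glucose 21.61 g; ferrous sulfate heptahydrate 26.28 mg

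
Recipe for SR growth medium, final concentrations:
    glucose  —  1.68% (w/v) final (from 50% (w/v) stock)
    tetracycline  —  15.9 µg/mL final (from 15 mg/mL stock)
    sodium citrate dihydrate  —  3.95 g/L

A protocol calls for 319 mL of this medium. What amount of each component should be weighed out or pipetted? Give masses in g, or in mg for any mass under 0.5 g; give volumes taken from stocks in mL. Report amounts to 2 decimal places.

Target volume = 319 mL = 0.319 L.
glucose: dilute stock: 1.68% ÷ 50% × 319 mL = 10.72 mL
tetracycline: dilute stock: 15.9 µg/mL × 319 mL ÷ 15000 µg/mL = 0.34 mL
sodium citrate dihydrate: 3.95 g/L × 0.319 L = 1.26 g

glucose 10.72 mL; tetracycline 0.34 mL; sodium citrate dihydrate 1.26 g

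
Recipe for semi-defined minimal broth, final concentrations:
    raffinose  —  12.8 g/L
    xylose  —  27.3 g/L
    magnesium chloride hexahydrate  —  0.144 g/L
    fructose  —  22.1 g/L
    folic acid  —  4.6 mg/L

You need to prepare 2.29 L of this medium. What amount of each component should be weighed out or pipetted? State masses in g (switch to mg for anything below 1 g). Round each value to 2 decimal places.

raffinose 29.31 g; xylose 62.52 g; magnesium chloride hexahydrate 329.76 mg; fructose 50.61 g; folic acid 10.53 mg

Working volume: 2.29 L.
raffinose: 12.8 g/L × 2.29 L = 29.31 g
xylose: 27.3 g/L × 2.29 L = 62.52 g
magnesium chloride hexahydrate: 0.144 g/L × 2.29 L = 0.32976 g = 329.76 mg
fructose: 22.1 g/L × 2.29 L = 50.61 g
folic acid: 4.6 mg/L × 2.29 L = 10.53 mg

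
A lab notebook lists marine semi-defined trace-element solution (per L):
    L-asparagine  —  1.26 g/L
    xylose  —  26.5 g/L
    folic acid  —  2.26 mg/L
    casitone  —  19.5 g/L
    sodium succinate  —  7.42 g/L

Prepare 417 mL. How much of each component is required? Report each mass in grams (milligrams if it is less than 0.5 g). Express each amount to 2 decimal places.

Target volume = 417 mL = 0.417 L.
L-asparagine: 1.26 g/L × 0.417 L = 0.53 g
xylose: 26.5 g/L × 0.417 L = 11.05 g
folic acid: 2.26 mg/L × 0.417 L = 0.94 mg
casitone: 19.5 g/L × 0.417 L = 8.13 g
sodium succinate: 7.42 g/L × 0.417 L = 3.09 g

L-asparagine 0.53 g; xylose 11.05 g; folic acid 0.94 mg; casitone 8.13 g; sodium succinate 3.09 g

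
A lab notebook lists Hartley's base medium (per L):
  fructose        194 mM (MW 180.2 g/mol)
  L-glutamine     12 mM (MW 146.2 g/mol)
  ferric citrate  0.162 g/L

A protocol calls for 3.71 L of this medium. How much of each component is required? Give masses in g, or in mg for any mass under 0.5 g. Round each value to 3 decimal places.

fructose 129.697 g; L-glutamine 6.509 g; ferric citrate 0.601 g

Scale factor relative to 1 L: 3.71.
fructose: 194 mmol/L × 180.2 g/mol × 3.71 L ÷ 1000 = 129.697 g
L-glutamine: 12 mmol/L × 146.2 g/mol × 3.71 L ÷ 1000 = 6.509 g
ferric citrate: 0.162 g/L × 3.71 L = 0.601 g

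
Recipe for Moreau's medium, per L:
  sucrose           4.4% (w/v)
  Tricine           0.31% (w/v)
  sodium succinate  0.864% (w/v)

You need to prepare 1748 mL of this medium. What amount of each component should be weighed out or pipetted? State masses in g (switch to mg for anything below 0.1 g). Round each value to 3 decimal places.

Scale factor relative to 1 L: 1.748.
sucrose: 4.4% w/v = 44 g/L → 44 × 1.748 L = 76.912 g
Tricine: 0.31 g per 100 mL × 1748 mL ÷ 100 = 5.419 g
sodium succinate: 0.864% w/v = 8.64 g/L → 8.64 × 1.748 L = 15.103 g

sucrose 76.912 g; Tricine 5.419 g; sodium succinate 15.103 g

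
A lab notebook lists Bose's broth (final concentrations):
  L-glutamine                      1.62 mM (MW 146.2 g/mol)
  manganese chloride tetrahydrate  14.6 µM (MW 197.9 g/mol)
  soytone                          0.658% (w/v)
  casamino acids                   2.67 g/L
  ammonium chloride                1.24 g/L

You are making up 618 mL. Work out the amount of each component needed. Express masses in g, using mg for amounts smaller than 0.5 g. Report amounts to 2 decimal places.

L-glutamine 146.37 mg; manganese chloride tetrahydrate 1.79 mg; soytone 4.07 g; casamino acids 1.65 g; ammonium chloride 0.77 g

Scale factor relative to 1 L: 0.618.
L-glutamine: 1.62 mmol/L × 146.2 mg/mmol × 0.618 L = 146.37 mg
manganese chloride tetrahydrate: 14.6 µmol/L × 197.9 g/mol × 0.618 L ÷ 1000 = 1.79 mg
soytone: 0.658 g per 100 mL × 618 mL ÷ 100 = 4.07 g
casamino acids: 2.67 g/L × 0.618 L = 1.65 g
ammonium chloride: 1.24 g/L × 0.618 L = 0.77 g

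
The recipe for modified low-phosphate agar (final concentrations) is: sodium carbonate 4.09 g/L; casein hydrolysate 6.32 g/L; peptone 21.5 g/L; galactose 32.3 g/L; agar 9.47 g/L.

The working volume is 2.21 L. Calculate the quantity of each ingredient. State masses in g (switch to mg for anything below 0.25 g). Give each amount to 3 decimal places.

sodium carbonate 9.039 g; casein hydrolysate 13.967 g; peptone 47.515 g; galactose 71.383 g; agar 20.929 g

Working volume: 2.21 L.
sodium carbonate: 4.09 g/L × 2.21 L = 9.039 g
casein hydrolysate: 6.32 g/L × 2.21 L = 13.967 g
peptone: 21.5 g/L × 2.21 L = 47.515 g
galactose: 32.3 g/L × 2.21 L = 71.383 g
agar: 9.47 g/L × 2.21 L = 20.929 g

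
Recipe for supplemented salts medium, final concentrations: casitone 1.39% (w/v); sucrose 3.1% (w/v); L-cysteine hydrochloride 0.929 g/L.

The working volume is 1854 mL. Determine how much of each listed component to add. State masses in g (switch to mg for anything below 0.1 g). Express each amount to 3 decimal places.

casitone 25.771 g; sucrose 57.474 g; L-cysteine hydrochloride 1.722 g

Scale factor relative to 1 L: 1.854.
casitone: 1.39% w/v = 13.9 g/L → 13.9 × 1.854 L = 25.771 g
sucrose: 3.1% w/v = 31 g/L → 31 × 1.854 L = 57.474 g
L-cysteine hydrochloride: 0.929 g/L × 1.854 L = 1.722 g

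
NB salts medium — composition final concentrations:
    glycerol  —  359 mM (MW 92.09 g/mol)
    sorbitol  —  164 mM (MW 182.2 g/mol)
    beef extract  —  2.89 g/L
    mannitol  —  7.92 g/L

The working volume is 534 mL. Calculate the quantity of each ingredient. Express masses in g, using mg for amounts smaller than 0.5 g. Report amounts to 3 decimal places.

Scale factor relative to 1 L: 0.534.
glycerol: 359 mmol/L × 92.09 g/mol × 0.534 L ÷ 1000 = 17.654 g
sorbitol: 164 mmol/L × 182.2 g/mol × 0.534 L ÷ 1000 = 15.956 g
beef extract: 2.89 g/L × 0.534 L = 1.543 g
mannitol: 7.92 g/L × 0.534 L = 4.229 g

glycerol 17.654 g; sorbitol 15.956 g; beef extract 1.543 g; mannitol 4.229 g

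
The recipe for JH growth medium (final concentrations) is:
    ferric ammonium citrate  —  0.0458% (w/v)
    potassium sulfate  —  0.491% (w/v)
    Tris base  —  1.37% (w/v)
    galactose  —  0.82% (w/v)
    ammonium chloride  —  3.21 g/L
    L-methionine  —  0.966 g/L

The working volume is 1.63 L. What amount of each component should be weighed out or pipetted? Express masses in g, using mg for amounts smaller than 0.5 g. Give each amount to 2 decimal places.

ferric ammonium citrate 0.75 g; potassium sulfate 8.00 g; Tris base 22.33 g; galactose 13.37 g; ammonium chloride 5.23 g; L-methionine 1.57 g

Scale factor relative to 1 L: 1.63.
ferric ammonium citrate: 0.0458% w/v = 0.458 g/L → 0.458 × 1.63 L = 0.75 g
potassium sulfate: 0.491% w/v = 4.91 g/L → 4.91 × 1.63 L = 8.00 g
Tris base: 1.37 g per 100 mL × 1630 mL ÷ 100 = 22.33 g
galactose: 0.82 g per 100 mL × 1630 mL ÷ 100 = 13.37 g
ammonium chloride: 3.21 g/L × 1.63 L = 5.23 g
L-methionine: 0.966 g/L × 1.63 L = 1.57 g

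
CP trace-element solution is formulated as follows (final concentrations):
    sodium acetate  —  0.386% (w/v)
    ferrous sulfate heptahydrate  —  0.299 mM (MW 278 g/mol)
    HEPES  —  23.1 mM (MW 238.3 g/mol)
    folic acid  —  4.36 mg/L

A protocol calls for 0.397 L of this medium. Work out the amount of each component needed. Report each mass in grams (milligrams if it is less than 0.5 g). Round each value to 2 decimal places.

sodium acetate 1.53 g; ferrous sulfate heptahydrate 33.00 mg; HEPES 2.19 g; folic acid 1.73 mg

Working volume: 0.397 L.
sodium acetate: 0.386 g per 100 mL × 397 mL ÷ 100 = 1.53 g
ferrous sulfate heptahydrate: 0.299 mmol/L × 278 mg/mmol × 0.397 L = 33.00 mg
HEPES: 23.1 mmol/L × 238.3 g/mol × 0.397 L ÷ 1000 = 2.19 g
folic acid: 4.36 mg/L × 0.397 L = 1.73 mg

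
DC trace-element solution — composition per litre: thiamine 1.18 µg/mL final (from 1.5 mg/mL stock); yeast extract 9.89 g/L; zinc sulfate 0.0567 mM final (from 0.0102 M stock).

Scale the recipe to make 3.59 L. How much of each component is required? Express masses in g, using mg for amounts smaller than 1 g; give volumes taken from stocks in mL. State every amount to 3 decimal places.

Scale factor relative to 1 L: 3.59.
thiamine: dilute stock: 1.18 µg/mL × 3590 mL ÷ 1500 µg/mL = 2.824 mL
yeast extract: 9.89 g/L × 3.59 L = 35.505 g
zinc sulfate: dilute stock: 0.0567 mM × 3590 mL ÷ 10.2 mM = 19.956 mL

thiamine 2.824 mL; yeast extract 35.505 g; zinc sulfate 19.956 mL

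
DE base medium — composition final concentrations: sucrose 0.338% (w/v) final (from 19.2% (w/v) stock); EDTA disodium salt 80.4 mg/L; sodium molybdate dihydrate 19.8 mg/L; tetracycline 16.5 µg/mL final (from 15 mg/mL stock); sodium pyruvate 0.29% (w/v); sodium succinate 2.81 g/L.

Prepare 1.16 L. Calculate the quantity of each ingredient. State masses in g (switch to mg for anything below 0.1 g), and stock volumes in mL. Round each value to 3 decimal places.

Scale factor relative to 1 L: 1.16.
sucrose: V = C2·V2/C1 = 0.338% ÷ 19.2% × 1160 mL = 20.421 mL
EDTA disodium salt: 80.4 mg/L × 1.16 L = 93.264 mg
sodium molybdate dihydrate: 19.8 mg/L × 1.16 L = 22.968 mg
tetracycline: V = C2·V2/C1 = 16.5 µg/mL × 1160 mL ÷ 15000 µg/mL = 1.276 mL
sodium pyruvate: 0.29% w/v = 2.9 g/L → 2.9 × 1.16 L = 3.364 g
sodium succinate: 2.81 g/L × 1.16 L = 3.260 g

sucrose 20.421 mL; EDTA disodium salt 93.264 mg; sodium molybdate dihydrate 22.968 mg; tetracycline 1.276 mL; sodium pyruvate 3.364 g; sodium succinate 3.260 g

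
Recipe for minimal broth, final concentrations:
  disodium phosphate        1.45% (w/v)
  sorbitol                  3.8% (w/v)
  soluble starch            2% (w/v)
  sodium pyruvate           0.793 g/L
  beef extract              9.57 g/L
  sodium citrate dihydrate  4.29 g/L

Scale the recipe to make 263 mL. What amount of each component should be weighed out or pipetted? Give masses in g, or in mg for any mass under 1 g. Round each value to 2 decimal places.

Target volume = 263 mL = 0.263 L.
disodium phosphate: 1.45% w/v = 14.5 g/L → 14.5 × 0.263 L = 3.81 g
sorbitol: 3.8% w/v = 38 g/L → 38 × 0.263 L = 9.99 g
soluble starch: 2% w/v = 20 g/L → 20 × 0.263 L = 5.26 g
sodium pyruvate: 0.793 g/L × 0.263 L = 0.208559 g = 208.56 mg
beef extract: 9.57 g/L × 0.263 L = 2.52 g
sodium citrate dihydrate: 4.29 g/L × 0.263 L = 1.13 g

disodium phosphate 3.81 g; sorbitol 9.99 g; soluble starch 5.26 g; sodium pyruvate 208.56 mg; beef extract 2.52 g; sodium citrate dihydrate 1.13 g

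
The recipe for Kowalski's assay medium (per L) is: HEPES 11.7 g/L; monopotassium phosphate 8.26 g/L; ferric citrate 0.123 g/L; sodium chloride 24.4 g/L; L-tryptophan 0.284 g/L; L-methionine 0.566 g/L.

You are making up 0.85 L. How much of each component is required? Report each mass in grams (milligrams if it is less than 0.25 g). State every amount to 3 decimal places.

Working volume: 0.85 L.
HEPES: 11.7 g/L × 0.85 L = 9.945 g
monopotassium phosphate: 8.26 g/L × 0.85 L = 7.021 g
ferric citrate: 0.123 g/L × 0.85 L = 0.10455 g = 104.550 mg
sodium chloride: 24.4 g/L × 0.85 L = 20.740 g
L-tryptophan: 0.284 g/L × 0.85 L = 0.2414 g = 241.400 mg
L-methionine: 0.566 g/L × 0.85 L = 0.481 g

HEPES 9.945 g; monopotassium phosphate 7.021 g; ferric citrate 104.550 mg; sodium chloride 20.740 g; L-tryptophan 241.400 mg; L-methionine 0.481 g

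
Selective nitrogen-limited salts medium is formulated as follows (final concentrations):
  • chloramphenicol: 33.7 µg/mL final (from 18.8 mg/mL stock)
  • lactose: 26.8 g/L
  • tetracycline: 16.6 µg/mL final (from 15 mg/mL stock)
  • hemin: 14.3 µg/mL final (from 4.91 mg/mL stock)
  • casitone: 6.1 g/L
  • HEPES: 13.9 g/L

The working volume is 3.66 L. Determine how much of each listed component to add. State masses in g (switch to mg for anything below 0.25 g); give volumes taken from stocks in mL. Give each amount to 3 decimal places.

chloramphenicol 6.561 mL; lactose 98.088 g; tetracycline 4.050 mL; hemin 10.659 mL; casitone 22.326 g; HEPES 50.874 g

Working volume: 3.66 L.
chloramphenicol: C1V1 = C2V2 → 33.7 µg/mL × 3660 mL ÷ 18800 µg/mL = 6.561 mL
lactose: 26.8 g/L × 3.66 L = 98.088 g
tetracycline: C1V1 = C2V2 → 16.6 µg/mL × 3660 mL ÷ 15000 µg/mL = 4.050 mL
hemin: V = C2·V2/C1 = 14.3 µg/mL × 3660 mL ÷ 4910 µg/mL = 10.659 mL
casitone: 6.1 g/L × 3.66 L = 22.326 g
HEPES: 13.9 g/L × 3.66 L = 50.874 g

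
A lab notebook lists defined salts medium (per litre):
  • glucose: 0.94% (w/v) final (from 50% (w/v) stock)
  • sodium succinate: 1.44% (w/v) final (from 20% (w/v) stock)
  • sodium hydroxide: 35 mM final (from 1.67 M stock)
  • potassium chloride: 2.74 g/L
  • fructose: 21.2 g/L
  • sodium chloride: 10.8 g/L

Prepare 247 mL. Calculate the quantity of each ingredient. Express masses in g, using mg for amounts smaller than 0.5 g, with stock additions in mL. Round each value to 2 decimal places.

glucose 4.64 mL; sodium succinate 17.78 mL; sodium hydroxide 5.18 mL; potassium chloride 0.68 g; fructose 5.24 g; sodium chloride 2.67 g

Scale factor relative to 1 L: 0.247.
glucose: V = C2·V2/C1 = 0.94% ÷ 50% × 247 mL = 4.64 mL
sodium succinate: dilute stock: 1.44% ÷ 20% × 247 mL = 17.78 mL
sodium hydroxide: V = C2·V2/C1 = 35 mM × 247 mL ÷ 1670 mM = 5.18 mL
potassium chloride: 2.74 g/L × 0.247 L = 0.68 g
fructose: 21.2 g/L × 0.247 L = 5.24 g
sodium chloride: 10.8 g/L × 0.247 L = 2.67 g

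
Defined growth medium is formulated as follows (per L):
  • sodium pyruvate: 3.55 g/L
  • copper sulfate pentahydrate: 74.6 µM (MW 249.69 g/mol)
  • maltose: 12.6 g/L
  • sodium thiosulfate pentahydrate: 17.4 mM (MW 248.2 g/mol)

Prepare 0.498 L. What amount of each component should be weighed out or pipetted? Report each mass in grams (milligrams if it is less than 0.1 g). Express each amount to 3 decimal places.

sodium pyruvate 1.768 g; copper sulfate pentahydrate 9.276 mg; maltose 6.275 g; sodium thiosulfate pentahydrate 2.151 g

Scale factor relative to 1 L: 0.498.
sodium pyruvate: 3.55 g/L × 0.498 L = 1.768 g
copper sulfate pentahydrate: 74.6 µmol/L × 249.69 g/mol × 0.498 L ÷ 1000 = 9.276 mg
maltose: 12.6 g/L × 0.498 L = 6.275 g
sodium thiosulfate pentahydrate: 17.4 mmol/L × 248.2 g/mol × 0.498 L ÷ 1000 = 2.151 g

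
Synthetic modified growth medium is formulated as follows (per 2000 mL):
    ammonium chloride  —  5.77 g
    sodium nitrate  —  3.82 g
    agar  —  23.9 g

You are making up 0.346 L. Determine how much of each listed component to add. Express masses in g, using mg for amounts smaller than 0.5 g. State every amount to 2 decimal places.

ammonium chloride 1.00 g; sodium nitrate 0.66 g; agar 4.13 g

Scale factor = 346 mL / 2000 mL = 0.173.
ammonium chloride: 5.77 g × (346 mL / 2000 mL) = 1.00 g
sodium nitrate: 3.82 g × (346 mL / 2000 mL) = 0.66 g
agar: 23.9 g × (346 mL / 2000 mL) = 4.13 g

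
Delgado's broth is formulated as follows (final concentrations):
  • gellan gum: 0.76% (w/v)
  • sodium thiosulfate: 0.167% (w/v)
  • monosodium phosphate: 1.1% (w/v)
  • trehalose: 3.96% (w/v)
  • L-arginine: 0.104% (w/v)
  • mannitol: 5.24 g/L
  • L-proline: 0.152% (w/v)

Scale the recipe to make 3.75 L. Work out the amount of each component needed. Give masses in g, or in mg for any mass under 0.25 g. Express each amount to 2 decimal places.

gellan gum 28.50 g; sodium thiosulfate 6.26 g; monosodium phosphate 41.25 g; trehalose 148.50 g; L-arginine 3.90 g; mannitol 19.65 g; L-proline 5.70 g

Working volume: 3.75 L.
gellan gum: 0.76% w/v = 7.6 g/L → 7.6 × 3.75 L = 28.50 g
sodium thiosulfate: 0.167% w/v = 1.67 g/L → 1.67 × 3.75 L = 6.26 g
monosodium phosphate: 1.1 g per 100 mL × 3750 mL ÷ 100 = 41.25 g
trehalose: 3.96% w/v = 39.6 g/L → 39.6 × 3.75 L = 148.50 g
L-arginine: 0.104 g per 100 mL × 3750 mL ÷ 100 = 3.90 g
mannitol: 5.24 g/L × 3.75 L = 19.65 g
L-proline: 0.152% w/v = 1.52 g/L → 1.52 × 3.75 L = 5.70 g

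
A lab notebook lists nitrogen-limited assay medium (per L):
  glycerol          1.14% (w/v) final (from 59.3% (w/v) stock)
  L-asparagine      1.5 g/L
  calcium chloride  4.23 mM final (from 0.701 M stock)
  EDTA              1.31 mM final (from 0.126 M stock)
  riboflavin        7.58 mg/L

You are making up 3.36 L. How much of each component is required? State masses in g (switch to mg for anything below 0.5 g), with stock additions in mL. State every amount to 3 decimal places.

glycerol 64.594 mL; L-asparagine 5.040 g; calcium chloride 20.275 mL; EDTA 34.933 mL; riboflavin 25.469 mg

Working volume: 3.36 L.
glycerol: dilute stock: 1.14% ÷ 59.3% × 3360 mL = 64.594 mL
L-asparagine: 1.5 g/L × 3.36 L = 5.040 g
calcium chloride: V = C2·V2/C1 = 4.23 mM × 3360 mL ÷ 701 mM = 20.275 mL
EDTA: C1V1 = C2V2 → 1.31 mM × 3360 mL ÷ 126 mM = 34.933 mL
riboflavin: 7.58 mg/L × 3.36 L = 25.469 mg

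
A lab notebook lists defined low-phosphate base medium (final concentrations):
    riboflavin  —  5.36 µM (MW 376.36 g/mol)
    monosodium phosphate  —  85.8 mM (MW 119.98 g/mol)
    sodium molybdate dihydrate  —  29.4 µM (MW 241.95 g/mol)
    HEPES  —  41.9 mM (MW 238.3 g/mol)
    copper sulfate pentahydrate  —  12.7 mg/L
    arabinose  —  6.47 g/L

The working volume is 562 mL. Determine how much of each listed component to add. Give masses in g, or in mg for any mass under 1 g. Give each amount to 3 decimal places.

riboflavin 1.134 mg; monosodium phosphate 5.785 g; sodium molybdate dihydrate 3.998 mg; HEPES 5.611 g; copper sulfate pentahydrate 7.137 mg; arabinose 3.636 g

Target volume = 562 mL = 0.562 L.
riboflavin: 5.36 µmol/L × 376.36 g/mol × 0.562 L ÷ 1000 = 1.134 mg
monosodium phosphate: 85.8 mmol/L × 119.98 g/mol × 0.562 L ÷ 1000 = 5.785 g
sodium molybdate dihydrate: 29.4 µmol/L × 241.95 g/mol × 0.562 L ÷ 1000 = 3.998 mg
HEPES: 41.9 mmol/L × 238.3 g/mol × 0.562 L ÷ 1000 = 5.611 g
copper sulfate pentahydrate: 12.7 mg/L × 0.562 L = 7.137 mg
arabinose: 6.47 g/L × 0.562 L = 3.636 g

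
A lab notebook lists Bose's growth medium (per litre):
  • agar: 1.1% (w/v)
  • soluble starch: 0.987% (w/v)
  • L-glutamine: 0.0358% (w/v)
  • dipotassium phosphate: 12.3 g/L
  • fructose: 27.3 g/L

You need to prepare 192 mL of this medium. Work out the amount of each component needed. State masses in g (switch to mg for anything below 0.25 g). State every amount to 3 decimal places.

Scale factor relative to 1 L: 0.192.
agar: 1.1 g per 100 mL × 192 mL ÷ 100 = 2.112 g
soluble starch: 0.987 g per 100 mL × 192 mL ÷ 100 = 1.895 g
L-glutamine: 0.0358% w/v = 0.358 g/L → 0.358 × 0.192 L = 0.068736 g = 68.736 mg
dipotassium phosphate: 12.3 g/L × 0.192 L = 2.362 g
fructose: 27.3 g/L × 0.192 L = 5.242 g

agar 2.112 g; soluble starch 1.895 g; L-glutamine 68.736 mg; dipotassium phosphate 2.362 g; fructose 5.242 g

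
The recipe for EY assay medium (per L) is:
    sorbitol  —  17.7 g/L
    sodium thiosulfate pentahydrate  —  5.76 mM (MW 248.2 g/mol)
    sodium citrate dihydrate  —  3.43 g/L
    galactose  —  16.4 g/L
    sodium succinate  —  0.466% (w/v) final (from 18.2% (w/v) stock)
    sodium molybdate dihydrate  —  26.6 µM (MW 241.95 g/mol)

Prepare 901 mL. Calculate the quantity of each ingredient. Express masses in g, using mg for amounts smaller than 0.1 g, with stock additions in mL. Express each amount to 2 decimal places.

Target volume = 901 mL = 0.901 L.
sorbitol: 17.7 g/L × 0.901 L = 15.95 g
sodium thiosulfate pentahydrate: 5.76 mmol/L × 248.2 g/mol × 0.901 L ÷ 1000 = 1.29 g
sodium citrate dihydrate: 3.43 g/L × 0.901 L = 3.09 g
galactose: 16.4 g/L × 0.901 L = 14.78 g
sodium succinate: C1V1 = C2V2 → 0.466% ÷ 18.2% × 901 mL = 23.07 mL
sodium molybdate dihydrate: 26.6 µmol/L × 241.95 g/mol × 0.901 L ÷ 1000 = 5.80 mg

sorbitol 15.95 g; sodium thiosulfate pentahydrate 1.29 g; sodium citrate dihydrate 3.09 g; galactose 14.78 g; sodium succinate 23.07 mL; sodium molybdate dihydrate 5.80 mg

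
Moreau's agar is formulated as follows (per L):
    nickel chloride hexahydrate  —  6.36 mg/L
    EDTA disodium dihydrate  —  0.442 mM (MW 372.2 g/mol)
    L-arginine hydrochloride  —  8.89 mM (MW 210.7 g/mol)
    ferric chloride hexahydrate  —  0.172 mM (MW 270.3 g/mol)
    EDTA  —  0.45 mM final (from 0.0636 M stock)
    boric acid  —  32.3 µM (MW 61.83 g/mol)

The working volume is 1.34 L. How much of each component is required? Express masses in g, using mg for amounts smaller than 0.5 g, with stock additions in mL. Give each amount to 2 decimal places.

nickel chloride hexahydrate 8.52 mg; EDTA disodium dihydrate 220.45 mg; L-arginine hydrochloride 2.51 g; ferric chloride hexahydrate 62.30 mg; EDTA 9.48 mL; boric acid 2.68 mg

Working volume: 1.34 L.
nickel chloride hexahydrate: 6.36 mg/L × 1.34 L = 8.52 mg
EDTA disodium dihydrate: 0.442 mmol/L × 372.2 mg/mmol × 1.34 L = 220.45 mg
L-arginine hydrochloride: 8.89 mmol/L × 210.7 g/mol × 1.34 L ÷ 1000 = 2.51 g
ferric chloride hexahydrate: 0.172 mmol/L × 270.3 mg/mmol × 1.34 L = 62.30 mg
EDTA: dilute stock: 0.45 mM × 1340 mL ÷ 63.6 mM = 9.48 mL
boric acid: 32.3 µmol/L × 61.83 g/mol × 1.34 L ÷ 1000 = 2.68 mg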